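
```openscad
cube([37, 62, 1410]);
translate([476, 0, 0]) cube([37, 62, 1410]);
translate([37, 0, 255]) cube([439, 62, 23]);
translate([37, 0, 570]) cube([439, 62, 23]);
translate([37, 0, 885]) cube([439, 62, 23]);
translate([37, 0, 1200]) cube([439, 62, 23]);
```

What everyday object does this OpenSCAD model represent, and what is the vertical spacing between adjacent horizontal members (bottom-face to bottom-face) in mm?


A ladder. The rung spacing is 315 mm.

Two tall 37×62 posts with 4 short bars between them — a ladder. Adjacent rungs sit at z = 255 and z = 570, so the spacing is 570 − 255 = 315 mm.


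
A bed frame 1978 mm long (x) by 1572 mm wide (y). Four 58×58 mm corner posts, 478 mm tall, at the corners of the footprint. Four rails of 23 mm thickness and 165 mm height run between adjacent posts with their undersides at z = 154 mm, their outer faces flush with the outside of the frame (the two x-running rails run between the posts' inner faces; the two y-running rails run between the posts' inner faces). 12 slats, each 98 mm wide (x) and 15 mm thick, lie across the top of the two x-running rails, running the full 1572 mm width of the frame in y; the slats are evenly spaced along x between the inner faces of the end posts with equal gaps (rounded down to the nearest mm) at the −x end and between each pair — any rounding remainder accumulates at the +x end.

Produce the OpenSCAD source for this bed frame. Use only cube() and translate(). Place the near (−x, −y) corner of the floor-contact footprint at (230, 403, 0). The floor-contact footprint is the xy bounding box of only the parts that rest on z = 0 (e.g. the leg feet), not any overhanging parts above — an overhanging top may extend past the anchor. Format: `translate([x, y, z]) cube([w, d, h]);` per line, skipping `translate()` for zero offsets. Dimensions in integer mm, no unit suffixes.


// slat z = rail_z + rail_h = 154 + 165 = 319
// slat gap = ⌊(1862 − 12·98) / 13⌋ = 52
translate([230, 403, 0]) cube([58, 58, 478]);
translate([230, 1917, 0]) cube([58, 58, 478]);
translate([2150, 403, 0]) cube([58, 58, 478]);
translate([2150, 1917, 0]) cube([58, 58, 478]);
translate([288, 403, 154]) cube([1862, 23, 165]);
translate([288, 1952, 154]) cube([1862, 23, 165]);
translate([230, 461, 154]) cube([23, 1456, 165]);
translate([2185, 461, 154]) cube([23, 1456, 165]);
translate([340, 403, 319]) cube([98, 1572, 15]);
translate([490, 403, 319]) cube([98, 1572, 15]);
translate([640, 403, 319]) cube([98, 1572, 15]);
translate([790, 403, 319]) cube([98, 1572, 15]);
translate([940, 403, 319]) cube([98, 1572, 15]);
translate([1090, 403, 319]) cube([98, 1572, 15]);
translate([1240, 403, 319]) cube([98, 1572, 15]);
translate([1390, 403, 319]) cube([98, 1572, 15]);
translate([1540, 403, 319]) cube([98, 1572, 15]);
translate([1690, 403, 319]) cube([98, 1572, 15]);
translate([1840, 403, 319]) cube([98, 1572, 15]);
translate([1990, 403, 319]) cube([98, 1572, 15]);


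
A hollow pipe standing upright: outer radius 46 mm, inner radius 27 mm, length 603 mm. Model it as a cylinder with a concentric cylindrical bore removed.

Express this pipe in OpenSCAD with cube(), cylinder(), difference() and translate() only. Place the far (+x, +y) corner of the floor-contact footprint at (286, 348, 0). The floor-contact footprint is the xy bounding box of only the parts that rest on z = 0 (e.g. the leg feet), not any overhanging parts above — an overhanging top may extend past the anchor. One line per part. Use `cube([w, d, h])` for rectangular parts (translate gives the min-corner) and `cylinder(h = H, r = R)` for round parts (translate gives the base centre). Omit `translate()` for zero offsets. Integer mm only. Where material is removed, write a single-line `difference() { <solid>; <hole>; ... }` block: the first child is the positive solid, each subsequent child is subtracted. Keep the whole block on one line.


difference() { translate([240, 302, 0]) cylinder(h = 603, r = 46); translate([240, 302, 0]) cylinder(h = 603, r = 27); }


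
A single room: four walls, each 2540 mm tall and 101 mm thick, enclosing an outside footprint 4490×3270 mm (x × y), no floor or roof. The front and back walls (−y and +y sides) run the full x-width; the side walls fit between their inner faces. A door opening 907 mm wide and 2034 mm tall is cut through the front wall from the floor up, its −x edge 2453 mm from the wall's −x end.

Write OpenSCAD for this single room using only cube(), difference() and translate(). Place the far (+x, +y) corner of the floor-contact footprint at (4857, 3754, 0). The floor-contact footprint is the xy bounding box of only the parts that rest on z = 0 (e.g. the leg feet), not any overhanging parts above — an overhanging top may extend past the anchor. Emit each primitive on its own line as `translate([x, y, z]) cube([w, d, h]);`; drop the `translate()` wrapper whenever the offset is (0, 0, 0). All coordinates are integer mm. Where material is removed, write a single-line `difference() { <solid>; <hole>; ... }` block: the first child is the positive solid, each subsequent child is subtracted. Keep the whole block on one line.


difference() { translate([367, 484, 0]) cube([4490, 101, 2540]); translate([2820, 484, 0]) cube([907, 101, 2034]); }
translate([367, 3653, 0]) cube([4490, 101, 2540]);
translate([367, 585, 0]) cube([101, 3068, 2540]);
translate([4756, 585, 0]) cube([101, 3068, 2540]);


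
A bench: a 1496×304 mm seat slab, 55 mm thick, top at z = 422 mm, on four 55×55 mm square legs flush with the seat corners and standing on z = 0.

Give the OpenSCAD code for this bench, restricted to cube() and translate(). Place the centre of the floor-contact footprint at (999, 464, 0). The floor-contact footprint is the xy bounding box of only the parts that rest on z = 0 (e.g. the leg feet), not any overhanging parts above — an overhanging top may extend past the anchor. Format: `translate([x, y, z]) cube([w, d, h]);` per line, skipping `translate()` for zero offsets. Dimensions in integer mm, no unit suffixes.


translate([251, 312, 367]) cube([1496, 304, 55]);
translate([251, 312, 0]) cube([55, 55, 367]);
translate([251, 561, 0]) cube([55, 55, 367]);
translate([1692, 312, 0]) cube([55, 55, 367]);
translate([1692, 561, 0]) cube([55, 55, 367]);


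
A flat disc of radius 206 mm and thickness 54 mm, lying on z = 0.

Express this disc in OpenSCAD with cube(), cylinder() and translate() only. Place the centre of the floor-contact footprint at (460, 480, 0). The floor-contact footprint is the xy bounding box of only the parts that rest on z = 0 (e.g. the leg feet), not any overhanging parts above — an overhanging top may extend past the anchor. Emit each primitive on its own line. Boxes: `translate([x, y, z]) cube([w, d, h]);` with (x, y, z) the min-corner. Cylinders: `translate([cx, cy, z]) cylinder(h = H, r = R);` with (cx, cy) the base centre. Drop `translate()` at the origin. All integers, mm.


translate([460, 480, 0]) cylinder(h = 54, r = 206);


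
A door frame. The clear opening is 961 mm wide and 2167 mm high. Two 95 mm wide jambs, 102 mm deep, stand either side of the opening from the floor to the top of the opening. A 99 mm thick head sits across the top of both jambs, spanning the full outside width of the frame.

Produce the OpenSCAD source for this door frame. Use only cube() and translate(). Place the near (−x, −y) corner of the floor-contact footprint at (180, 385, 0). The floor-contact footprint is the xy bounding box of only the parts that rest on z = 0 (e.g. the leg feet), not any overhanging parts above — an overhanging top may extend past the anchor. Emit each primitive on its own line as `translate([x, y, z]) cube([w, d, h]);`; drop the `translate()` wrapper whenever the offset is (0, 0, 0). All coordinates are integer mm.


translate([180, 385, 0]) cube([95, 102, 2167]);
translate([1236, 385, 0]) cube([95, 102, 2167]);
translate([180, 385, 2167]) cube([1151, 102, 99]);


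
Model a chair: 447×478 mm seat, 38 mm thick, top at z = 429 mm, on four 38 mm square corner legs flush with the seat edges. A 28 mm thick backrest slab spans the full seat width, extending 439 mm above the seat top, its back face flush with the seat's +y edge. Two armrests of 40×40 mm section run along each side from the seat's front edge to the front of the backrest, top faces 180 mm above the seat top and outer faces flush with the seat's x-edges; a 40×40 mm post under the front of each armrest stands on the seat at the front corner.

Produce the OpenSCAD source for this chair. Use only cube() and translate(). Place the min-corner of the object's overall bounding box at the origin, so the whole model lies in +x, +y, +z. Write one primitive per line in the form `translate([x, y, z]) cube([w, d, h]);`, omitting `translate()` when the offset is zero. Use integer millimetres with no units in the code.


translate([0, 0, 391]) cube([447, 478, 38]);
cube([38, 38, 391]);
translate([409, 0, 0]) cube([38, 38, 391]);
translate([0, 440, 0]) cube([38, 38, 391]);
translate([409, 440, 0]) cube([38, 38, 391]);
translate([0, 450, 429]) cube([447, 28, 439]);
translate([0, 0, 569]) cube([40, 450, 40]);
translate([407, 0, 569]) cube([40, 450, 40]);
translate([0, 0, 429]) cube([40, 40, 140]);
translate([407, 0, 429]) cube([40, 40, 140]);


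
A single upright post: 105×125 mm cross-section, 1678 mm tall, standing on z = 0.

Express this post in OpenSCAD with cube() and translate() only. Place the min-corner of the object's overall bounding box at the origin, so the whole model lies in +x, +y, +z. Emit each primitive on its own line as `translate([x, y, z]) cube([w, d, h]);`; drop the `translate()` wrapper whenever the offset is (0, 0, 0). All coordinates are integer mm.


cube([105, 125, 1678]);


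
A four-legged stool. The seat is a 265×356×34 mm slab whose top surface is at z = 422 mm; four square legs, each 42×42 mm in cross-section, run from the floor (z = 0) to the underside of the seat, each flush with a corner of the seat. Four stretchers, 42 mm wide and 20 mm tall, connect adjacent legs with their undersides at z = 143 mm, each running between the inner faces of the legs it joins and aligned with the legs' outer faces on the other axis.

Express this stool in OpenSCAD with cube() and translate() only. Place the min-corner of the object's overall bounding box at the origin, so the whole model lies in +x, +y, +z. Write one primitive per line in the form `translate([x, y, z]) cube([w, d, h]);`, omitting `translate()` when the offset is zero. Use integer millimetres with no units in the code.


translate([0, 0, 388]) cube([265, 356, 34]);
cube([42, 42, 388]);
translate([223, 0, 0]) cube([42, 42, 388]);
translate([0, 314, 0]) cube([42, 42, 388]);
translate([223, 314, 0]) cube([42, 42, 388]);
translate([42, 0, 143]) cube([181, 42, 20]);
translate([42, 314, 143]) cube([181, 42, 20]);
translate([0, 42, 143]) cube([42, 272, 20]);
translate([223, 42, 143]) cube([42, 272, 20]);


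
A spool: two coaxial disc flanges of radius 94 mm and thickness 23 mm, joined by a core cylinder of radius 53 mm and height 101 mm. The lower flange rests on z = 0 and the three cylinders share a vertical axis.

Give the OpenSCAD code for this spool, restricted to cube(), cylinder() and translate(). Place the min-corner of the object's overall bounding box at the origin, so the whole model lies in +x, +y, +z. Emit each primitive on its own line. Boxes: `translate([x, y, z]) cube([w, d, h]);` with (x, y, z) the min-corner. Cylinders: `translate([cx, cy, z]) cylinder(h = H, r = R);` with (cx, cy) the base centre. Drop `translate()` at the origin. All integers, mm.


translate([94, 94, 0]) cylinder(h = 23, r = 94);
translate([94, 94, 23]) cylinder(h = 101, r = 53);
translate([94, 94, 124]) cylinder(h = 23, r = 94);


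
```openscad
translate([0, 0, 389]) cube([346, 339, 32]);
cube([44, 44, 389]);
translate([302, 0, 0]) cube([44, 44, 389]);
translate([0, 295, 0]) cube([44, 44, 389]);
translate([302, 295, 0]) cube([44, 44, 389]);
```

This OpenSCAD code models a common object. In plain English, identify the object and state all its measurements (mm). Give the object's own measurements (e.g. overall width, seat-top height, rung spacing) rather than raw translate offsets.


A four-legged stool. The seat is a 346×339×32 mm slab whose top surface is at z = 421 mm; four square legs, each 44×44 mm in cross-section, run from the floor (z = 0) to the underside of the seat, each flush with a corner of the seat.


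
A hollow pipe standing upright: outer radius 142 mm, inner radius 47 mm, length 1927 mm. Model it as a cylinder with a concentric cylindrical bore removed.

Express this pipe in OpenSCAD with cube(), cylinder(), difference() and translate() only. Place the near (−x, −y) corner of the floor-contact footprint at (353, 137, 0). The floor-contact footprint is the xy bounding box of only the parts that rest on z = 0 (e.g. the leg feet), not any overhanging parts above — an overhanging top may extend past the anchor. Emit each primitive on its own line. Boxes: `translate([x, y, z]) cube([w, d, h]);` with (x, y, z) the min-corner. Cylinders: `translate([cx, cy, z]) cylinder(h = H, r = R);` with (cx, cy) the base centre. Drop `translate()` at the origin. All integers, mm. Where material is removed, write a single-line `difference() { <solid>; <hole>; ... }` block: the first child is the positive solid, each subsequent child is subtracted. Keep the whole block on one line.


difference() { translate([495, 279, 0]) cylinder(h = 1927, r = 142); translate([495, 279, 0]) cylinder(h = 1927, r = 47); }


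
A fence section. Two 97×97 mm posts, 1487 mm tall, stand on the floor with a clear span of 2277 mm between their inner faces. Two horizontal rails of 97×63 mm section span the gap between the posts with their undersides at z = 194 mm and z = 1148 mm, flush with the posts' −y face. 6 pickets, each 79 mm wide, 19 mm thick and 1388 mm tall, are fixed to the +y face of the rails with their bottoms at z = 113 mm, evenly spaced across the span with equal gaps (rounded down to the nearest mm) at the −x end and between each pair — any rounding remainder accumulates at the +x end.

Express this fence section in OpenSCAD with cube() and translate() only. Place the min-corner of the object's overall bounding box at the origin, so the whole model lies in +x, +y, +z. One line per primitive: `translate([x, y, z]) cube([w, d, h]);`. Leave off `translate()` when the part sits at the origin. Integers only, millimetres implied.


cube([97, 97, 1487]);
translate([2374, 0, 0]) cube([97, 97, 1487]);
translate([97, 0, 194]) cube([2277, 97, 63]);
translate([97, 0, 1148]) cube([2277, 97, 63]);
translate([354, 97, 113]) cube([79, 19, 1388]);
translate([690, 97, 113]) cube([79, 19, 1388]);
translate([1026, 97, 113]) cube([79, 19, 1388]);
translate([1362, 97, 113]) cube([79, 19, 1388]);
translate([1698, 97, 113]) cube([79, 19, 1388]);
translate([2034, 97, 113]) cube([79, 19, 1388]);


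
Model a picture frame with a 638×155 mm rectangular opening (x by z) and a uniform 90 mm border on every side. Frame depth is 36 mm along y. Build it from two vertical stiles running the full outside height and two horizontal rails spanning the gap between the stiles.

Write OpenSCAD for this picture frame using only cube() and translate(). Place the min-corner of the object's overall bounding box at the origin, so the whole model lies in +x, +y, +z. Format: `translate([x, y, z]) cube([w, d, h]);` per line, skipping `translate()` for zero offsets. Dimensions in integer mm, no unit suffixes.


cube([90, 36, 335]);
translate([728, 0, 0]) cube([90, 36, 335]);
translate([90, 0, 0]) cube([638, 36, 90]);
translate([90, 0, 245]) cube([638, 36, 90]);


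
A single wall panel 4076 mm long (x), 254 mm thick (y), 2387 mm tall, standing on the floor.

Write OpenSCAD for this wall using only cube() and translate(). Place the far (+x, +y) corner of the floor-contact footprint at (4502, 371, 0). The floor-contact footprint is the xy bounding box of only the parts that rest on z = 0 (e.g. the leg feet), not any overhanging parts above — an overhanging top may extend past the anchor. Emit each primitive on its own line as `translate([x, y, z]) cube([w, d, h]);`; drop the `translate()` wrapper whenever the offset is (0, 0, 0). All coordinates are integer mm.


translate([426, 117, 0]) cube([4076, 254, 2387]);


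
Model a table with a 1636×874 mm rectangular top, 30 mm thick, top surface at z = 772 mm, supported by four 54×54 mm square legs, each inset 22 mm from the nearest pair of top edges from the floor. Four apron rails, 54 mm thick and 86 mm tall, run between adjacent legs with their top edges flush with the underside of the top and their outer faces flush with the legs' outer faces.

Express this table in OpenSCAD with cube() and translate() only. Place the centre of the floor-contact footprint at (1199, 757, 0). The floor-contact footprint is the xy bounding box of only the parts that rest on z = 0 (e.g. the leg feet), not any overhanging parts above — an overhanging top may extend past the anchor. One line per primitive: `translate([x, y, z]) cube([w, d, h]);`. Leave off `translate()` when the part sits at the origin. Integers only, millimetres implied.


translate([381, 320, 742]) cube([1636, 874, 30]);
translate([403, 342, 0]) cube([54, 54, 742]);
translate([1941, 342, 0]) cube([54, 54, 742]);
translate([403, 1118, 0]) cube([54, 54, 742]);
translate([1941, 1118, 0]) cube([54, 54, 742]);
translate([457, 342, 656]) cube([1484, 54, 86]);
translate([457, 1118, 656]) cube([1484, 54, 86]);
translate([403, 396, 656]) cube([54, 722, 86]);
translate([1941, 396, 656]) cube([54, 722, 86]);


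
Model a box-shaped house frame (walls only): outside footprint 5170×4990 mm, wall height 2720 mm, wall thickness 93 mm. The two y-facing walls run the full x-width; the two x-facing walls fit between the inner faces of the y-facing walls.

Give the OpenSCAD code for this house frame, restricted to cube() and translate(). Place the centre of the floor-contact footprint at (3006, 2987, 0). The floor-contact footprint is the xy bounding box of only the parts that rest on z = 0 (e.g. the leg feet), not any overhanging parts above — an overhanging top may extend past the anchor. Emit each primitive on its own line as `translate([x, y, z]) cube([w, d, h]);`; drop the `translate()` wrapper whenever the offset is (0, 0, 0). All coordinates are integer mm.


translate([421, 492, 0]) cube([5170, 93, 2720]);
translate([421, 5389, 0]) cube([5170, 93, 2720]);
translate([421, 585, 0]) cube([93, 4804, 2720]);
translate([5498, 585, 0]) cube([93, 4804, 2720]);


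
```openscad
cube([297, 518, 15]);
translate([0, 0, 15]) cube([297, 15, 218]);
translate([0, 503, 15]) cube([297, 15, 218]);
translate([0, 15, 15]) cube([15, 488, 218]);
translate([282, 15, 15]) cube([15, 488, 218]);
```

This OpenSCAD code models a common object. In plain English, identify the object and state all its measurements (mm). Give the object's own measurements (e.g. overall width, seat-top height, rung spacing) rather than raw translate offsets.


An open-topped rectangular box: outside dimensions 297×518×233 mm, with a uniform wall and base thickness of 15 mm. The base is a full 297×518 slab on the floor; four walls sit on top of the base. The front and back walls (the −y and +y sides) span the full width; the two side walls fit between them.


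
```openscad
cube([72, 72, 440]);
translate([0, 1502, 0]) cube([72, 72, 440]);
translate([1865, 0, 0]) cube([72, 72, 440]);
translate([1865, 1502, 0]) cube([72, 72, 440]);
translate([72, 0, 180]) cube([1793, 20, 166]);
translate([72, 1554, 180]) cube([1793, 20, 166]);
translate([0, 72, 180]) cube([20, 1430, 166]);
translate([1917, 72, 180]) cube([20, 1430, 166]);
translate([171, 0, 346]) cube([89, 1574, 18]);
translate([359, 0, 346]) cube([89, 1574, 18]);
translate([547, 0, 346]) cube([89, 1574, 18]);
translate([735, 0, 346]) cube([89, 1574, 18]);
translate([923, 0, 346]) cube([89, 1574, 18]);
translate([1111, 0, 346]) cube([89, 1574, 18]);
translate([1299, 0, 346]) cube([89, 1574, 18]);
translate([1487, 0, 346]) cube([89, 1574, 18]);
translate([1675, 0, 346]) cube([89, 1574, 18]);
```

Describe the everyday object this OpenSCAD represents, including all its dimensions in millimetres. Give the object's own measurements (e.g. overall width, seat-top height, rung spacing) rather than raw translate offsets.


A bed frame 1937 mm long (x) by 1574 mm wide (y). Four 72×72 mm corner posts, 440 mm tall, at the corners of the footprint. Four rails of 20 mm thickness and 166 mm height run between adjacent posts with their undersides at z = 180 mm, their outer faces flush with the outside of the frame (the two x-running rails run between the posts' inner faces; the two y-running rails run between the posts' inner faces). 9 slats, each 89 mm wide (x) and 18 mm thick, lie across the top of the two x-running rails, running the full 1574 mm width of the frame in y; along x they sit between the end posts with a 99 mm gap after the −x posts and between neighbouring slats, leaving 101 mm before the +x posts.


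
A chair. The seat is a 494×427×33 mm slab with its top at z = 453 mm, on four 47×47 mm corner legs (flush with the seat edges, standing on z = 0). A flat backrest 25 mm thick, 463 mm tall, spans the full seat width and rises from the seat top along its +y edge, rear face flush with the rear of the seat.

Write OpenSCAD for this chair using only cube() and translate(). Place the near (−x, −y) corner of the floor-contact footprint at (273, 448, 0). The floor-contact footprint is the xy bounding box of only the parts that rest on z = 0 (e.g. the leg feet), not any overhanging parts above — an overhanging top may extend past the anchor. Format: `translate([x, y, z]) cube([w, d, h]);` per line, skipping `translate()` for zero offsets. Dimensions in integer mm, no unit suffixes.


translate([273, 448, 420]) cube([494, 427, 33]);
translate([273, 448, 0]) cube([47, 47, 420]);
translate([720, 448, 0]) cube([47, 47, 420]);
translate([273, 828, 0]) cube([47, 47, 420]);
translate([720, 828, 0]) cube([47, 47, 420]);
translate([273, 850, 453]) cube([494, 25, 463]);


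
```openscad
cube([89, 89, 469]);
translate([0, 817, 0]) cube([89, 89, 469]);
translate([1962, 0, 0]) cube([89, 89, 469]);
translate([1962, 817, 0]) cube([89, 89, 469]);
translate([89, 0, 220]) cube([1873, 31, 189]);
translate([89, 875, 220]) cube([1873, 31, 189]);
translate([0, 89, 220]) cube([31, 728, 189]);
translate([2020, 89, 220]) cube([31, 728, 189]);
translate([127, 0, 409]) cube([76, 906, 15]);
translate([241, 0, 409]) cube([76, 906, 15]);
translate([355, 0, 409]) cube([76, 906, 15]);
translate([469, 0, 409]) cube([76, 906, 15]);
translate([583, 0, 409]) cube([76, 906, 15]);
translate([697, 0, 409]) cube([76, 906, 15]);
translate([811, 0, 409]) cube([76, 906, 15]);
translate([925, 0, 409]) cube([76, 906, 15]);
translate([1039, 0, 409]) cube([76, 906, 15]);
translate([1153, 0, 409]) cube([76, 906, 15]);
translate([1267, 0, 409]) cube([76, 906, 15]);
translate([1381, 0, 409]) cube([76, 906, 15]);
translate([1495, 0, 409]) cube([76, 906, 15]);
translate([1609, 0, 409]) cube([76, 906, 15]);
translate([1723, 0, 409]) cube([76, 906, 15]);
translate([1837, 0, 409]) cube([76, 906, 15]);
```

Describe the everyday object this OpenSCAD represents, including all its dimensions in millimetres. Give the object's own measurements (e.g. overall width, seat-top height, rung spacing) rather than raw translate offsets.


A bed frame 2051 mm long (x) by 906 mm wide (y). Four 89×89 mm corner posts, 469 mm tall, at the corners of the footprint. Four rails of 31 mm thickness and 189 mm height run between adjacent posts with their undersides at z = 220 mm, their outer faces flush with the outside of the frame (the two x-running rails run between the posts' inner faces; the two y-running rails run between the posts' inner faces). 16 slats, each 76 mm wide (x) and 15 mm thick, lie across the top of the two x-running rails, running the full 906 mm width of the frame in y; along x they sit between the end posts with a 38 mm gap after the −x posts and between neighbouring slats, leaving 49 mm before the +x posts.


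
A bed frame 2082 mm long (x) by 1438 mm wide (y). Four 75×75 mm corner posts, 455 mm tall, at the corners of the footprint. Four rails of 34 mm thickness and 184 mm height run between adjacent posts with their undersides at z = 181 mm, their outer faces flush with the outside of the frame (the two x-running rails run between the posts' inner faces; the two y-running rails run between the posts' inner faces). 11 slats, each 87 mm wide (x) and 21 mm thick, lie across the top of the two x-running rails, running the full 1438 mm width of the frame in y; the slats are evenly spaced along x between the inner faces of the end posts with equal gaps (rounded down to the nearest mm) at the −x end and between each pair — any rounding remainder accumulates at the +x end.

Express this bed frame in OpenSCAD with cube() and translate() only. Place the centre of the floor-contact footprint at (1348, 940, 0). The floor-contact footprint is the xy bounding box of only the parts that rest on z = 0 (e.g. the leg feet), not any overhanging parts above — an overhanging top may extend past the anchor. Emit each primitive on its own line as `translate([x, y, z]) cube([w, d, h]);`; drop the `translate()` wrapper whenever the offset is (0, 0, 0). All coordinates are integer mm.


// slat z = rail_z + rail_h = 181 + 184 = 365
// slat gap = ⌊(1932 − 11·87) / 12⌋ = 81
translate([307, 221, 0]) cube([75, 75, 455]);
translate([307, 1584, 0]) cube([75, 75, 455]);
translate([2314, 221, 0]) cube([75, 75, 455]);
translate([2314, 1584, 0]) cube([75, 75, 455]);
translate([382, 221, 181]) cube([1932, 34, 184]);
translate([382, 1625, 181]) cube([1932, 34, 184]);
translate([307, 296, 181]) cube([34, 1288, 184]);
translate([2355, 296, 181]) cube([34, 1288, 184]);
translate([463, 221, 365]) cube([87, 1438, 21]);
translate([631, 221, 365]) cube([87, 1438, 21]);
translate([799, 221, 365]) cube([87, 1438, 21]);
translate([967, 221, 365]) cube([87, 1438, 21]);
translate([1135, 221, 365]) cube([87, 1438, 21]);
translate([1303, 221, 365]) cube([87, 1438, 21]);
translate([1471, 221, 365]) cube([87, 1438, 21]);
translate([1639, 221, 365]) cube([87, 1438, 21]);
translate([1807, 221, 365]) cube([87, 1438, 21]);
translate([1975, 221, 365]) cube([87, 1438, 21]);
translate([2143, 221, 365]) cube([87, 1438, 21]);


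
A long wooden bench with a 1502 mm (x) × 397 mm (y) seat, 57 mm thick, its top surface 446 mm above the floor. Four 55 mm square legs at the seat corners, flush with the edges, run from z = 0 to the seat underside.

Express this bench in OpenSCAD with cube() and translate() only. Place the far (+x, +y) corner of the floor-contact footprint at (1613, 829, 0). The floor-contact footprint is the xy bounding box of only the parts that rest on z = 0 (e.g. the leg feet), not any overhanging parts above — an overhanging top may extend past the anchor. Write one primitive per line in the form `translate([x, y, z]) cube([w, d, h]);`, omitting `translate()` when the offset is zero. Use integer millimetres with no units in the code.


translate([111, 432, 389]) cube([1502, 397, 57]);
translate([111, 432, 0]) cube([55, 55, 389]);
translate([111, 774, 0]) cube([55, 55, 389]);
translate([1558, 432, 0]) cube([55, 55, 389]);
translate([1558, 774, 0]) cube([55, 55, 389]);


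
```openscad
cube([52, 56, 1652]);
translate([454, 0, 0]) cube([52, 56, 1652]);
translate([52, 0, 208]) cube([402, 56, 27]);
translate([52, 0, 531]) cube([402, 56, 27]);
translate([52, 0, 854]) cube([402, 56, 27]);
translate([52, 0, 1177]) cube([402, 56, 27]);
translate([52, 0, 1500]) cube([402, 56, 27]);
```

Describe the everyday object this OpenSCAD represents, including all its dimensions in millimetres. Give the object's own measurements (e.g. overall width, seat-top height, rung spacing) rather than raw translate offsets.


A straight ladder. Two 52×56 mm vertical rails, 1652 mm tall, stand 506 mm apart (outside-to-outside) with their front faces coplanar on the −y side. 5 rungs, each 56 mm deep and 27 mm tall, span between the inner faces of the rails, front faces flush with the rails. The lowest rung's underside is at z = 208 mm and rungs are spaced 323 mm apart (underside to underside).


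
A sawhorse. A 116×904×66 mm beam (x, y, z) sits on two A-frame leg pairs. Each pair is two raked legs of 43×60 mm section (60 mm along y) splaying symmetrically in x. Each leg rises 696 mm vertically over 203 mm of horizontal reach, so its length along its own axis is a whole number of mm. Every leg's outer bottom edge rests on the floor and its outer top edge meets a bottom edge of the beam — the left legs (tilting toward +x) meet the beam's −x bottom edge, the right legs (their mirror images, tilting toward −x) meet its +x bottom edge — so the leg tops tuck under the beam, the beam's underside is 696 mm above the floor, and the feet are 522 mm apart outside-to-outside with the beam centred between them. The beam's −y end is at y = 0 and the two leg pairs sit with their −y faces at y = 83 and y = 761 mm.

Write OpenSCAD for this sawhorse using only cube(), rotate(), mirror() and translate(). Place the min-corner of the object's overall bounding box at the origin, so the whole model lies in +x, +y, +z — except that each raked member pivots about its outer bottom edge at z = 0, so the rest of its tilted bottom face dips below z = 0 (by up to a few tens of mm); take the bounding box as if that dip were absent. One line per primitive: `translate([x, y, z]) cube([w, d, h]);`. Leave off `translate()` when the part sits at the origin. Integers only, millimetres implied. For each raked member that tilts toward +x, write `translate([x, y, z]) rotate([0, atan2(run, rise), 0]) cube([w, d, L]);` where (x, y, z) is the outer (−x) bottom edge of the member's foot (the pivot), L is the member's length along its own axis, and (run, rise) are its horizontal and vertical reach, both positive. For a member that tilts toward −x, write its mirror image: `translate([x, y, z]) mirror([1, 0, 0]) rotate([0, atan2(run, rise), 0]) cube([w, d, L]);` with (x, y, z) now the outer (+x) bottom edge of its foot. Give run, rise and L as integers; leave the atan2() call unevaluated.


translate([203, 0, 696]) cube([116, 904, 66]);
translate([0, 83, 0]) rotate([0, atan2(203, 696), 0]) cube([43, 60, 725]);
translate([522, 83, 0]) mirror([1, 0, 0]) rotate([0, atan2(203, 696), 0]) cube([43, 60, 725]);
translate([0, 761, 0]) rotate([0, atan2(203, 696), 0]) cube([43, 60, 725]);
translate([522, 761, 0]) mirror([1, 0, 0]) rotate([0, atan2(203, 696), 0]) cube([43, 60, 725]);


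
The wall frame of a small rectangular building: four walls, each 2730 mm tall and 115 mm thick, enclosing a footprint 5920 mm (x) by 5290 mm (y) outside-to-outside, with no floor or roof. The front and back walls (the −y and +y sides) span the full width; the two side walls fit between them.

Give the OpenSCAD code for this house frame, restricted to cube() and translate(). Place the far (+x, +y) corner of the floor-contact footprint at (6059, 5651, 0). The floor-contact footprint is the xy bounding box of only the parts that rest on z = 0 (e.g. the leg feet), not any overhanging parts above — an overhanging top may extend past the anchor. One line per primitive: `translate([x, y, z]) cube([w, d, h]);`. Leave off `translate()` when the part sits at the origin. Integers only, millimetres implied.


translate([139, 361, 0]) cube([5920, 115, 2730]);
translate([139, 5536, 0]) cube([5920, 115, 2730]);
translate([139, 476, 0]) cube([115, 5060, 2730]);
translate([5944, 476, 0]) cube([115, 5060, 2730]);


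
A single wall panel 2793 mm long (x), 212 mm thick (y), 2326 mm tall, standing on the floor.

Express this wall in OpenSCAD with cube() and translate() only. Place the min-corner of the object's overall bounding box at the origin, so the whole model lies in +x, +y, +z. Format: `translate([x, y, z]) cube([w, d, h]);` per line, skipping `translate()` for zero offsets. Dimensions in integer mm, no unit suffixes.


cube([2793, 212, 2326]);


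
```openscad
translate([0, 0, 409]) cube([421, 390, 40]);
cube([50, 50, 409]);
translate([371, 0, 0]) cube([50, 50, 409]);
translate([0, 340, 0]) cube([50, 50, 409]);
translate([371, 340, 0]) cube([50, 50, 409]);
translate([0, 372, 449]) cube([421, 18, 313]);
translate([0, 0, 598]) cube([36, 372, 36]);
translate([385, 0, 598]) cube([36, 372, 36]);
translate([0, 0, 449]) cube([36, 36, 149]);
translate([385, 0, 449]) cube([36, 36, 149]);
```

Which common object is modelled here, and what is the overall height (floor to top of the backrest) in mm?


A chair. The overall height is 762 mm.

A slab on four corner posts with a tall panel at the back — a chair. The seat slab sits at z = 409 with thickness 40, and the 313 mm backrest starts at the seat top, so the overall height is 409 + 40 + 313 = 762 mm.


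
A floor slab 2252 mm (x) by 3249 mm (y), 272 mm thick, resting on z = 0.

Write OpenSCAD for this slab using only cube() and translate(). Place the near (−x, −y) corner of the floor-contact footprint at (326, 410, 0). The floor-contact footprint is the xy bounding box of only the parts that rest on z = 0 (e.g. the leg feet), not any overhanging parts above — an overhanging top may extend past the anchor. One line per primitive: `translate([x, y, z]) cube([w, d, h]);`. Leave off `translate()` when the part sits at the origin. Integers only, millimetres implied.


translate([326, 410, 0]) cube([2252, 3249, 272]);


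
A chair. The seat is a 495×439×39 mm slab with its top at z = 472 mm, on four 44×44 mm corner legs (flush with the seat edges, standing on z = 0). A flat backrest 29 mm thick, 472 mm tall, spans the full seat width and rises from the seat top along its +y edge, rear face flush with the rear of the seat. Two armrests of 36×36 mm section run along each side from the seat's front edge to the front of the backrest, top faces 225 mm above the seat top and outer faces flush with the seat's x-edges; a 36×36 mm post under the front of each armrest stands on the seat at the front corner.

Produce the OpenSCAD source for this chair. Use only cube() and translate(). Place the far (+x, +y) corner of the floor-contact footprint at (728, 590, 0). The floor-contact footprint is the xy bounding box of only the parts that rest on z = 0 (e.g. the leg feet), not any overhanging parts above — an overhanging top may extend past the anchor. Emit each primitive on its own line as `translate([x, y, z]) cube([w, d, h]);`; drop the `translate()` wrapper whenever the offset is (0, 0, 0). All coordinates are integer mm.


translate([233, 151, 433]) cube([495, 439, 39]);
translate([233, 151, 0]) cube([44, 44, 433]);
translate([684, 151, 0]) cube([44, 44, 433]);
translate([233, 546, 0]) cube([44, 44, 433]);
translate([684, 546, 0]) cube([44, 44, 433]);
translate([233, 561, 472]) cube([495, 29, 472]);
translate([233, 151, 661]) cube([36, 410, 36]);
translate([692, 151, 661]) cube([36, 410, 36]);
translate([233, 151, 472]) cube([36, 36, 189]);
translate([692, 151, 472]) cube([36, 36, 189]);


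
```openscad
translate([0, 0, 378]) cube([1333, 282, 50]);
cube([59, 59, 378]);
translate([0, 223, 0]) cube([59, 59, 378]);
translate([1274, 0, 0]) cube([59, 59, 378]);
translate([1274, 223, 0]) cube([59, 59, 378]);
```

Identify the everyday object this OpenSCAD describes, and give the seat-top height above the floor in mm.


A bench. The seat-top height is 428 mm.

A long slab on four corner posts — a bench. The slab sits at z = 378 with thickness 50, so the top is 378 + 50 = 428 mm.


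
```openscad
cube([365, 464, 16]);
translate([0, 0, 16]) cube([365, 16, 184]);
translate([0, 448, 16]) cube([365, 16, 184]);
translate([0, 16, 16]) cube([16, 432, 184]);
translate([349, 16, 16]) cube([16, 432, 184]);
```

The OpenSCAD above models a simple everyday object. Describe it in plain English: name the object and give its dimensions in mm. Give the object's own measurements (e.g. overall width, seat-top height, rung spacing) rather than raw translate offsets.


An open-topped rectangular box: outside dimensions 365×464×200 mm, with a uniform wall and base thickness of 16 mm. The base is a full 365×464 slab on the floor; four walls sit on top of the base. The front and back walls (the −y and +y sides) span the full width; the two side walls fit between them.


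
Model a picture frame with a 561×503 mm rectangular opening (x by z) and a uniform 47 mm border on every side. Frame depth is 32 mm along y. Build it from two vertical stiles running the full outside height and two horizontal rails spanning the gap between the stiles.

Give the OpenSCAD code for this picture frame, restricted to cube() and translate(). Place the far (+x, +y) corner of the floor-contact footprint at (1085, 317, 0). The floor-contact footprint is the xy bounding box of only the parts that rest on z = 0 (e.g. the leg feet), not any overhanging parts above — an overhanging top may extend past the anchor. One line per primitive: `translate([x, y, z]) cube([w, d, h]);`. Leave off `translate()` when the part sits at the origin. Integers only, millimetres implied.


translate([430, 285, 0]) cube([47, 32, 597]);
translate([1038, 285, 0]) cube([47, 32, 597]);
translate([477, 285, 0]) cube([561, 32, 47]);
translate([477, 285, 550]) cube([561, 32, 47]);


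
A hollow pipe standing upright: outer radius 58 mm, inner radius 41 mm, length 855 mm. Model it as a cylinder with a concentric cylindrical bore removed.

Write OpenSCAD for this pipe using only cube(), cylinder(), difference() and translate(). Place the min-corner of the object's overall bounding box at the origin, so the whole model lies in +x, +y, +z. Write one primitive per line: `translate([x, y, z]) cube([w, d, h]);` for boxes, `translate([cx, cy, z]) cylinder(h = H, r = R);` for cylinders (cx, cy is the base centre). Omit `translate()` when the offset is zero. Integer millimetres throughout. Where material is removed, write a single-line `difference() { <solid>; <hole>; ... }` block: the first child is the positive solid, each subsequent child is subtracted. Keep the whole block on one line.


difference() { translate([58, 58, 0]) cylinder(h = 855, r = 58); translate([58, 58, 0]) cylinder(h = 855, r = 41); }


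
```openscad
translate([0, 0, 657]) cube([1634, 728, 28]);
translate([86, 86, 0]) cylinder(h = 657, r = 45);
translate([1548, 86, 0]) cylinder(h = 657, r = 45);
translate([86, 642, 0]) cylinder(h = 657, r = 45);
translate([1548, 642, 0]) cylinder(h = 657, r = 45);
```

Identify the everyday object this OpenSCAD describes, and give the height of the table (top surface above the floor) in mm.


A table. The table height is 685 mm.

A 1634×728×28 slab sits at z = 657 on four Ø90 mm round legs — a table. The top surface is at 657 + 28 = 685 mm.


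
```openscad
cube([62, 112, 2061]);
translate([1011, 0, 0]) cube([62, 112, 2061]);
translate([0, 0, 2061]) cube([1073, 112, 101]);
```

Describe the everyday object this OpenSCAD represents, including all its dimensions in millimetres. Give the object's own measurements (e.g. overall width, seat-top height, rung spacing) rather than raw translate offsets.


A door frame. The clear opening is 949 mm wide and 2061 mm high. Two 62 mm wide jambs, 112 mm deep, stand either side of the opening from the floor to the top of the opening. A 101 mm thick head sits across the top of both jambs, spanning the full outside width of the frame.


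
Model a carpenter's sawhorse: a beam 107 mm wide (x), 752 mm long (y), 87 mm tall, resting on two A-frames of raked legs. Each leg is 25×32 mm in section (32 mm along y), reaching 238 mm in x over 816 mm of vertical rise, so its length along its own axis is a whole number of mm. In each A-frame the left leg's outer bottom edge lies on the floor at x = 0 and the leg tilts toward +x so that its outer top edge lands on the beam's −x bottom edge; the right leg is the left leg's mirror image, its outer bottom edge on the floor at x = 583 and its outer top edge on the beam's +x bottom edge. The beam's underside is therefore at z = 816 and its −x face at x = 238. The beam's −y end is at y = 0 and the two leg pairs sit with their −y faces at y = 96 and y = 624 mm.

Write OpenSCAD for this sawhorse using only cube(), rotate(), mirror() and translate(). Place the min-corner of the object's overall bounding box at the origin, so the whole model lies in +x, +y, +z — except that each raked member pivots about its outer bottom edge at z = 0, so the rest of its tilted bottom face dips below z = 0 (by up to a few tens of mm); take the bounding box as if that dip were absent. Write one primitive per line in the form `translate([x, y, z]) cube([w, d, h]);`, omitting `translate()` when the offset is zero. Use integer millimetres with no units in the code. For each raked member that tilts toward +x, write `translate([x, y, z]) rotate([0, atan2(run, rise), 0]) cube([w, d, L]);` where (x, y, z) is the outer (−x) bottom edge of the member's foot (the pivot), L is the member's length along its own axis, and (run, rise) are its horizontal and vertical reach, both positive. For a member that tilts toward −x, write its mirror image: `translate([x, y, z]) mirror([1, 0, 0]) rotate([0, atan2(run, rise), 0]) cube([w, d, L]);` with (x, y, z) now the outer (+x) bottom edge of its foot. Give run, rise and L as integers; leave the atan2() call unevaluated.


translate([238, 0, 816]) cube([107, 752, 87]);
translate([0, 96, 0]) rotate([0, atan2(238, 816), 0]) cube([25, 32, 850]);
translate([583, 96, 0]) mirror([1, 0, 0]) rotate([0, atan2(238, 816), 0]) cube([25, 32, 850]);
translate([0, 624, 0]) rotate([0, atan2(238, 816), 0]) cube([25, 32, 850]);
translate([583, 624, 0]) mirror([1, 0, 0]) rotate([0, atan2(238, 816), 0]) cube([25, 32, 850]);
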